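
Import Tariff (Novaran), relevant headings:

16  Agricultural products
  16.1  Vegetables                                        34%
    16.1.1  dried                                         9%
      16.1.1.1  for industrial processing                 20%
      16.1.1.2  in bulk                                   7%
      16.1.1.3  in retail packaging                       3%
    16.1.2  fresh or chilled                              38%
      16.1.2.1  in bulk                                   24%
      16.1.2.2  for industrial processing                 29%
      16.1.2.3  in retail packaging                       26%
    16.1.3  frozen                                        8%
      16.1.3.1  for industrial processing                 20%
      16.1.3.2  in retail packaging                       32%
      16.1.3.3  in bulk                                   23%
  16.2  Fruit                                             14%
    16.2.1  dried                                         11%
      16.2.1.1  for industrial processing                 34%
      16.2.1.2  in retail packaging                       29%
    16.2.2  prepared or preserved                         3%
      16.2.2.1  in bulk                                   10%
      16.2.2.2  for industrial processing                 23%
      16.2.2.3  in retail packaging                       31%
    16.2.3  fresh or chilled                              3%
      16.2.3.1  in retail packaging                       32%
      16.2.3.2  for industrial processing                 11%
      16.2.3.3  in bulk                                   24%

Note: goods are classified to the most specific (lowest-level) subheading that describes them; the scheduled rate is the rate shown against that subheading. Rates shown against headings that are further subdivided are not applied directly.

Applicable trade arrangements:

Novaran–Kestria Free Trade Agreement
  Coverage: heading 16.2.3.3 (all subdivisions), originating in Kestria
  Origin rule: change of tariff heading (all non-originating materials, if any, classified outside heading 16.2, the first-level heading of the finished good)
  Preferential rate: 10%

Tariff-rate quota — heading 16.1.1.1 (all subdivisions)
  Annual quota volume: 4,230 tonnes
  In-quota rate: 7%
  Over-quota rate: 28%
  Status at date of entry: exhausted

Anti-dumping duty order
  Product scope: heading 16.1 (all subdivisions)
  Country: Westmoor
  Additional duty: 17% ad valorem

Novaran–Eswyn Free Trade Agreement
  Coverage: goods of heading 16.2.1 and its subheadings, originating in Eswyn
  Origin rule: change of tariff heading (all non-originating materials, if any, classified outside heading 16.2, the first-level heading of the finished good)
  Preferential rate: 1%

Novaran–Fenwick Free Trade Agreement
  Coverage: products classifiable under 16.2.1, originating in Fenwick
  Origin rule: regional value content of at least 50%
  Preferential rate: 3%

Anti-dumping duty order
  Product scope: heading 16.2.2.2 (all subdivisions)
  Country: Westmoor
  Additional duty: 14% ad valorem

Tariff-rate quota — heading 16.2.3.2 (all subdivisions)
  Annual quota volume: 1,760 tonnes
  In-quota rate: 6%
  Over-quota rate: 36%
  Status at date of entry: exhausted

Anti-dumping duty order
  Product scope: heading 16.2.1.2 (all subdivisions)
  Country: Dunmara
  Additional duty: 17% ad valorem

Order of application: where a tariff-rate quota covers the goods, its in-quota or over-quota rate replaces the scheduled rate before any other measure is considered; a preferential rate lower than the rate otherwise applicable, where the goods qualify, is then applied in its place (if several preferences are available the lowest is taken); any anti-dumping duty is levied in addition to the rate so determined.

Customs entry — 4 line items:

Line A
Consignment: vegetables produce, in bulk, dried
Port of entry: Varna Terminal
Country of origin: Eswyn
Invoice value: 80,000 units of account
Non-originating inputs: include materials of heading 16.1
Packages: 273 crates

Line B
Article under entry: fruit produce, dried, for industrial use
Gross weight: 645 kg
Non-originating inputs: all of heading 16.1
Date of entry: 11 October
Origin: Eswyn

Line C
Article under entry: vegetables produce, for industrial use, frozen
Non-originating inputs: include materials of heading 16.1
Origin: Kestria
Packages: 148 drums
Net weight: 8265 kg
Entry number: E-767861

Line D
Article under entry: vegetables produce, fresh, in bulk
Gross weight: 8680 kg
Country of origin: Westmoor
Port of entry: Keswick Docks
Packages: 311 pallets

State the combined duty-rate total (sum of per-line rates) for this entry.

Line A: vegetables → 16.1; dried → 16.1.1; in bulk → 16.1.1.2. Scheduled 7%. Eswyn agreement on 16.2.1: 16.1.1.2 not covered. → 7%.
Line B: fruit → 16.2; dried → 16.2.1; for industrial use → 16.2.1.1. Scheduled 34%. Eswyn agreement on 16.2.1: CTH met → 1% available; preferential 1%. → 1%.
Line C: vegetables → 16.1; frozen → 16.1.3; for industrial use → 16.1.3.1. Scheduled 20%. Kestria agreement on 16.2.3.3: 16.1.3.1 not covered. → 20%.
Line D: vegetables → 16.1; fresh → 16.1.2; in bulk → 16.1.2.1. Scheduled 24%. anti-dumping (Westmoor, 16.1): +17%; total 24% + 17% = 41%. → 41%.
Sum: 7% + 1% + 20% + 41% = 69%.

69%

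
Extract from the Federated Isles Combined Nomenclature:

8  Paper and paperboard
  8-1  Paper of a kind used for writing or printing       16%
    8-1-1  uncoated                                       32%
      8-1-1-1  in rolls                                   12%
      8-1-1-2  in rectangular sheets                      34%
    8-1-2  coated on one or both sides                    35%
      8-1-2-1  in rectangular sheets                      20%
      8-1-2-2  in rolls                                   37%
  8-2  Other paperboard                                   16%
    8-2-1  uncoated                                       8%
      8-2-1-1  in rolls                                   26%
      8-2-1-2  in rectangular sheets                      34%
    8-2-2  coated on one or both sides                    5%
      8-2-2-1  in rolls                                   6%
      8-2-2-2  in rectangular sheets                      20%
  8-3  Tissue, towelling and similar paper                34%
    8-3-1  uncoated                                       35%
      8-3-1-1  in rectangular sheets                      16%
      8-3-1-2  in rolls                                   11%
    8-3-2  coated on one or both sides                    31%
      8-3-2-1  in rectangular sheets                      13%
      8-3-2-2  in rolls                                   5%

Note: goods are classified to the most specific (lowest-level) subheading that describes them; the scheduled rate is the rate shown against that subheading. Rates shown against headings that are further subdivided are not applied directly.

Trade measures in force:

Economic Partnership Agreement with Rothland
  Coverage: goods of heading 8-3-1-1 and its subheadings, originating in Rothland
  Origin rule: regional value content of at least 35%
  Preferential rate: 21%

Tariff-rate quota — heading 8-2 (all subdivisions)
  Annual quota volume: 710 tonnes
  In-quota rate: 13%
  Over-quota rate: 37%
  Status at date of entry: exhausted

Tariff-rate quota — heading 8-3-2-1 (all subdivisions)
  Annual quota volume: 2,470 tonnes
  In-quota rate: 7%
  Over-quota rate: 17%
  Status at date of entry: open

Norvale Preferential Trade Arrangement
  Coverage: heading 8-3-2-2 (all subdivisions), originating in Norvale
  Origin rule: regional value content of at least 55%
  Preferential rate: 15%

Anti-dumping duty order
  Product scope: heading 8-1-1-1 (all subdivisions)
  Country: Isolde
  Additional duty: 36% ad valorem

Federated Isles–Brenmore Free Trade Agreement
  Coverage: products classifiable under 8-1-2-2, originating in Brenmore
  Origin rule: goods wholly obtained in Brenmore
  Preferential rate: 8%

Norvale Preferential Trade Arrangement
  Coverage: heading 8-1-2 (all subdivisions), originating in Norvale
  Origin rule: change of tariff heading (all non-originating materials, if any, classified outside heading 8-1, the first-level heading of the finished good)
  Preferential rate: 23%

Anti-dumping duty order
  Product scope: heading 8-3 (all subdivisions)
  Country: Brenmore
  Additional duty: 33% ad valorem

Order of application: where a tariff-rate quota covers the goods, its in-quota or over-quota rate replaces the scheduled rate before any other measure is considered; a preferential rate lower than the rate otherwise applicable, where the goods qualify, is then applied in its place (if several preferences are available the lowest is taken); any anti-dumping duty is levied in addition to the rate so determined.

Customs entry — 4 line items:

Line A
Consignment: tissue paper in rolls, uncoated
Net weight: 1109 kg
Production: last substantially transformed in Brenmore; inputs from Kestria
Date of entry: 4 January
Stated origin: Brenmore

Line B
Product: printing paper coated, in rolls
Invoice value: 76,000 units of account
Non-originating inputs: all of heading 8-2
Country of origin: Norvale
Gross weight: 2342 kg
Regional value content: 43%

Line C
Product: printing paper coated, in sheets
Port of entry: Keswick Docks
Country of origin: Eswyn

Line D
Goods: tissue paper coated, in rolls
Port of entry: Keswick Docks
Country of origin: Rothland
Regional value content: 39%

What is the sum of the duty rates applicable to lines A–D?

Line A: tissue paper → 8-3; uncoated → 8-3-1; in rolls → 8-3-1-2. Scheduled 11%. Brenmore agreement on 8-1-2-2: 8-3-1-2 not covered; anti-dumping (Brenmore, 8-3): +33%; total 11% + 33% = 44%. → 44%.
Line B: printing paper → 8-1; coated → 8-1-2; in rolls → 8-1-2-2. Scheduled 37%. Norvale agreement on 8-3-2-2: 8-1-2-2 not covered; Norvale agreement on 8-1-2: CTH met → 23% available; preferential 23%. → 23%.
Line C: printing paper → 8-1; coated → 8-1-2; in sheets → 8-1-2-1. Scheduled 20%. No special measure applies. → 20%.
Line D: tissue paper → 8-3; coated → 8-3-2; in rolls → 8-3-2-2. Scheduled 5%. Rothland agreement on 8-3-1-1: 8-3-2-2 not covered. → 5%.
Sum: 44% + 23% + 20% + 5% = 92%.

92%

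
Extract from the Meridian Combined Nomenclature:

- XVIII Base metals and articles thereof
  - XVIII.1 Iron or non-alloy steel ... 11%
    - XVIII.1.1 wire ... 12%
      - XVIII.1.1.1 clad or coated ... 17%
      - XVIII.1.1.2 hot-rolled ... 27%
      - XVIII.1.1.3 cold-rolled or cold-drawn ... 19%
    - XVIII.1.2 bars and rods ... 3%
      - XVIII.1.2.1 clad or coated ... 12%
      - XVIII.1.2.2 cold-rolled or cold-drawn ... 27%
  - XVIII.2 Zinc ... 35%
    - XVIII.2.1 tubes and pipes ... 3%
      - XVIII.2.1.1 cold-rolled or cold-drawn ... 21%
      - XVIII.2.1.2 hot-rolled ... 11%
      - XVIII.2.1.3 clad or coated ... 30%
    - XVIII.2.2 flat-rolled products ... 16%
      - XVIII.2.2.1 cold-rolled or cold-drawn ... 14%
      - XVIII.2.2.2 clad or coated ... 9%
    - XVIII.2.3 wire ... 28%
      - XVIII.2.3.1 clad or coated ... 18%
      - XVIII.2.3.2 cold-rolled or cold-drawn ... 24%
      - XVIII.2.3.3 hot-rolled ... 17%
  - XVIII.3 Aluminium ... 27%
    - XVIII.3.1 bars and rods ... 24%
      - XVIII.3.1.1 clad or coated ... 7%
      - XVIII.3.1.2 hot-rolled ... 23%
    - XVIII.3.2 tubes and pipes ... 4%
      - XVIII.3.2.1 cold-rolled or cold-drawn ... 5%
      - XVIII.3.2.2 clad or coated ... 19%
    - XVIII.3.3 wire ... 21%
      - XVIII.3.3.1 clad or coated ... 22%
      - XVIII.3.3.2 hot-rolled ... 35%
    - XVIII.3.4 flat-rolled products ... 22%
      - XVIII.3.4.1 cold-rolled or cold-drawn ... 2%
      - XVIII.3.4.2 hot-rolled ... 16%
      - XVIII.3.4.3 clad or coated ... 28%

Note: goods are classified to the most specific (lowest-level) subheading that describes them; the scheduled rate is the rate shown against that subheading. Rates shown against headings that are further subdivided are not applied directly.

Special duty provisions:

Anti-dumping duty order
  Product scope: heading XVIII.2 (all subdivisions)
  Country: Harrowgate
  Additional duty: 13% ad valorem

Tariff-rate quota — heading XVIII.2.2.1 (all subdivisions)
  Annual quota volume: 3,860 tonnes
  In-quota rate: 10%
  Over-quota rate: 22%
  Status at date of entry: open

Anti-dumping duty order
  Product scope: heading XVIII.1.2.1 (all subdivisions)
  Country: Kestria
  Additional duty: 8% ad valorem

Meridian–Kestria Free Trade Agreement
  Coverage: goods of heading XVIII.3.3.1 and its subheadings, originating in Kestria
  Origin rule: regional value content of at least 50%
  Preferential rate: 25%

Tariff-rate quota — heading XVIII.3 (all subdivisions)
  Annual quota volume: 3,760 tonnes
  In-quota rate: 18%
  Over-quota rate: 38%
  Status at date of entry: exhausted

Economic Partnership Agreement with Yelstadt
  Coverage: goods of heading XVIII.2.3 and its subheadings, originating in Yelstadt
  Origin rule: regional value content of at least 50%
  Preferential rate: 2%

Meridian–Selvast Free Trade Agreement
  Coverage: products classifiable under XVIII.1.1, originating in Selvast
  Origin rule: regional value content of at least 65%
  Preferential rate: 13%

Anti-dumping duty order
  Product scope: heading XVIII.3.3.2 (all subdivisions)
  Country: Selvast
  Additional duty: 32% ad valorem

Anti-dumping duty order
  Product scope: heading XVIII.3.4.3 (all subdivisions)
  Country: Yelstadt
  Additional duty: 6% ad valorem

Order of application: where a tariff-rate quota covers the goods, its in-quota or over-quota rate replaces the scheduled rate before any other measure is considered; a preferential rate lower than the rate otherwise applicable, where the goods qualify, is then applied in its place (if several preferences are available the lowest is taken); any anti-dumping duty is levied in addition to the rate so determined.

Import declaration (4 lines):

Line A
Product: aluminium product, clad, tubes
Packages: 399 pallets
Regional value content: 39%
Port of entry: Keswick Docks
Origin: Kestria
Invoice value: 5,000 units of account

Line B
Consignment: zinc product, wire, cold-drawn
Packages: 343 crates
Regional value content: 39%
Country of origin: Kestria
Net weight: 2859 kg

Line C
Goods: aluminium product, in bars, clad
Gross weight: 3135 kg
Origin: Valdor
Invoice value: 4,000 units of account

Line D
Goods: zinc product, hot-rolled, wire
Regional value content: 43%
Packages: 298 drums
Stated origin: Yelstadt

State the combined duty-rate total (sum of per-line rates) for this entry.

Line A: aluminium → XVIII.3; tubes → XVIII.3.2; clad → XVIII.3.2.2. Scheduled 19%. quota on XVIII.3 exhausted → over-quota 38%; Kestria agreement on XVIII.3.3.1: XVIII.3.2.2 not covered. → 38%.
Line B: zinc → XVIII.2; wire → XVIII.2.3; cold-drawn → XVIII.2.3.2. Scheduled 24%. Kestria agreement on XVIII.3.3.1: XVIII.2.3.2 not covered. → 24%.
Line C: aluminium → XVIII.3; in bars → XVIII.3.1; clad → XVIII.3.1.1. Scheduled 7%. quota on XVIII.3 exhausted → over-quota 38%. → 38%.
Line D: zinc → XVIII.2; wire → XVIII.2.3; hot-rolled → XVIII.2.3.3. Scheduled 17%. Yelstadt agreement on XVIII.2.3: RVC < 50%. → 17%.
Sum: 38% + 24% + 38% + 17% = 117%.

117%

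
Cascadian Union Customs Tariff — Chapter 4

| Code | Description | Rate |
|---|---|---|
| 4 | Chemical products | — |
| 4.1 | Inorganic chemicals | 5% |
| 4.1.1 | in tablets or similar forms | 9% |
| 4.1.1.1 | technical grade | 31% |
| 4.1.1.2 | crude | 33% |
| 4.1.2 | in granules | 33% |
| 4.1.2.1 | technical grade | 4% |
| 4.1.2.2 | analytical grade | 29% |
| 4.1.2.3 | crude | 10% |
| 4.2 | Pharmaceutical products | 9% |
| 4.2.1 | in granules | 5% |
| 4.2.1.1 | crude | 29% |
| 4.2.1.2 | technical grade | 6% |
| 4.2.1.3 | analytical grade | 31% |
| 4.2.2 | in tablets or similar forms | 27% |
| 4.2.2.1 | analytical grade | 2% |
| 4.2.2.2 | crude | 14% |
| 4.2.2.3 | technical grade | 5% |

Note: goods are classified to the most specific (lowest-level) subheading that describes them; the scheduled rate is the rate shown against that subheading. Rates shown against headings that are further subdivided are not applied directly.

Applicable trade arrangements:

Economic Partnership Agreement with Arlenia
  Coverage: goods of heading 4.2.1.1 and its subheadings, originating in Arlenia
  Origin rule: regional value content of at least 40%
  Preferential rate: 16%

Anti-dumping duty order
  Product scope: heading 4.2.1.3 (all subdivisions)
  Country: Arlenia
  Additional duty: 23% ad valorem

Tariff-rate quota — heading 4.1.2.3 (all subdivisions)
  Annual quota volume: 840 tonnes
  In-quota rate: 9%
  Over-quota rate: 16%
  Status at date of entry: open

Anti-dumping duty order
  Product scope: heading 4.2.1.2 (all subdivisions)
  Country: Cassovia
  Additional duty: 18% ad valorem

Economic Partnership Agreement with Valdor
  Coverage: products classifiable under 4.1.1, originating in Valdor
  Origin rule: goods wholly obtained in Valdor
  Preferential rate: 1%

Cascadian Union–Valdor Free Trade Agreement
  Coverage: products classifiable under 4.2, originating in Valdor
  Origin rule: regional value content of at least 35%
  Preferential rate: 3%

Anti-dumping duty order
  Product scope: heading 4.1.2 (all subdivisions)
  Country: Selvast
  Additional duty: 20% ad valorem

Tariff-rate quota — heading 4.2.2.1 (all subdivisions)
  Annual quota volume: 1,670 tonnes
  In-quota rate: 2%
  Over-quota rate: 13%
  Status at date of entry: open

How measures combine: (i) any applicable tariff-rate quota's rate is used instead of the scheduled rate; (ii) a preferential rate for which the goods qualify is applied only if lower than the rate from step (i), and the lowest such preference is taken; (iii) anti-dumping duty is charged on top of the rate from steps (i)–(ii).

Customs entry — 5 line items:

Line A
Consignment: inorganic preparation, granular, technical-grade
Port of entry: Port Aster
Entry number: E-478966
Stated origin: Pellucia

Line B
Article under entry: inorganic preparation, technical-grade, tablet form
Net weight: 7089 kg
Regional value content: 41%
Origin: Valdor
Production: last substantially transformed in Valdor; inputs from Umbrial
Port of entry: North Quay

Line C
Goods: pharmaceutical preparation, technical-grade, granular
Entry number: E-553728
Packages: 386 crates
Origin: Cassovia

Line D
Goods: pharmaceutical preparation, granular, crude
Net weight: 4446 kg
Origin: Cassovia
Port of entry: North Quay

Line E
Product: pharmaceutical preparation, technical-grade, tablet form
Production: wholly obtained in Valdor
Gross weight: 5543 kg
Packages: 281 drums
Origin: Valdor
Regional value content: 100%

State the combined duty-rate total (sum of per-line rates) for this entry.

91%

Line A: inorganic → 4.1; granular → 4.1.2; technical-grade → 4.1.2.1. Scheduled 4%. No special measure applies. → 4%.
Line B: inorganic → 4.1; tablet form → 4.1.1; technical-grade → 4.1.1.1. Scheduled 31%. Valdor agreement on 4.1.1: not wholly obtained; Valdor agreement on 4.2: 4.1.1.1 not covered. → 31%.
Line C: pharmaceutical → 4.2; granular → 4.2.1; technical-grade → 4.2.1.2. Scheduled 6%. anti-dumping (Cassovia, 4.2.1.2): +18%; total 6% + 18% = 24%. → 24%.
Line D: pharmaceutical → 4.2; granular → 4.2.1; crude → 4.2.1.1. Scheduled 29%. No special measure applies. → 29%.
Line E: pharmaceutical → 4.2; tablet form → 4.2.2; technical-grade → 4.2.2.3. Scheduled 5%. Valdor agreement on 4.1.1: 4.2.2.3 not covered; Valdor agreement on 4.2: RVC ≥ 35% → 3% available; preferential 3%. → 3%.
Sum: 4% + 31% + 24% + 29% + 3% = 91%.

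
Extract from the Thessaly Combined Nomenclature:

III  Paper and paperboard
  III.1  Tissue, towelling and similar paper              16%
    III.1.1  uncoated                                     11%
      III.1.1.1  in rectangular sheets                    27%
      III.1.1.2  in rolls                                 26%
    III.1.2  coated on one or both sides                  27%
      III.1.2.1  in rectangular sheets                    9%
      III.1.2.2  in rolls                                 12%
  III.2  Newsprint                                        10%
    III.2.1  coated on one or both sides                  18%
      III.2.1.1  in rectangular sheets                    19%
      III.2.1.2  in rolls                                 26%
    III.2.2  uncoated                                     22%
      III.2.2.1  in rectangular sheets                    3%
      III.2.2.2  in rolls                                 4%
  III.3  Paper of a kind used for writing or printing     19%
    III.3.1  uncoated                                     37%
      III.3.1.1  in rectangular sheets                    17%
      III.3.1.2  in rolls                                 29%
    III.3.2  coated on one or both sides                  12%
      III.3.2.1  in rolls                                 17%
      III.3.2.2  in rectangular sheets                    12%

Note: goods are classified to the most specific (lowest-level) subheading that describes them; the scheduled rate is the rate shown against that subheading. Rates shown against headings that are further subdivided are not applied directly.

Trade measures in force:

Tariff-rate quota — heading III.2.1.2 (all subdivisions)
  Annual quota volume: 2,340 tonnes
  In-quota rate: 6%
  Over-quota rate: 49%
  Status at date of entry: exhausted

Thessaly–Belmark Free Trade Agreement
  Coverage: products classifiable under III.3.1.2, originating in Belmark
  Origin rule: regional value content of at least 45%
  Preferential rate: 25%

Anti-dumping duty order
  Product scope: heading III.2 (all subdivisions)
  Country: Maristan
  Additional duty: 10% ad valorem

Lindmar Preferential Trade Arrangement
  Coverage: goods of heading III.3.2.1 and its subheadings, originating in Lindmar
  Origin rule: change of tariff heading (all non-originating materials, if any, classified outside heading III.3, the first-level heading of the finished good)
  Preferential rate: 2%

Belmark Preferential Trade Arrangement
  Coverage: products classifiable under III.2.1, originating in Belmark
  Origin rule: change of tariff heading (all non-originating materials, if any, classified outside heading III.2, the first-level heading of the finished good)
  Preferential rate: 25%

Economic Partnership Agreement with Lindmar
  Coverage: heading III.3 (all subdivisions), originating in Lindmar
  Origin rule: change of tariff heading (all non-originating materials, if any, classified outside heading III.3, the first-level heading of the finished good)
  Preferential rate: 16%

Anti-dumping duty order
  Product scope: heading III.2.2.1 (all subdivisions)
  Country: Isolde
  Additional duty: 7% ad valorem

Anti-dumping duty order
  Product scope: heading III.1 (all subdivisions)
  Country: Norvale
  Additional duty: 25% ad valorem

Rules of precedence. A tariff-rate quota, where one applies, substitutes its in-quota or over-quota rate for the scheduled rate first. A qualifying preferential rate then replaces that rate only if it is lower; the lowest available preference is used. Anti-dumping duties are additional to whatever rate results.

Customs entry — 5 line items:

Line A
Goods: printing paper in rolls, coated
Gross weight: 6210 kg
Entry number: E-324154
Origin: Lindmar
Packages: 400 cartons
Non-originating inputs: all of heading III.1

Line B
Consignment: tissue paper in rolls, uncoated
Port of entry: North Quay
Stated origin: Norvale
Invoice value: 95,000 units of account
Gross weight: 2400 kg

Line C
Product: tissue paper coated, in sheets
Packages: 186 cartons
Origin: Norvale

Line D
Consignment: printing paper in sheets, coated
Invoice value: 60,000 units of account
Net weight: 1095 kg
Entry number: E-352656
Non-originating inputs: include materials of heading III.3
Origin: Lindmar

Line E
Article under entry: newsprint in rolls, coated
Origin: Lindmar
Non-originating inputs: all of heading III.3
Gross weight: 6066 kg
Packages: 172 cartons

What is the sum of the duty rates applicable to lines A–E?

148%

Line A: printing paper → III.3; coated → III.3.2; in rolls → III.3.2.1. Scheduled 17%. Lindmar agreement on III.3.2.1: CTH met → 2% available; Lindmar agreement on III.3: CTH met → 16% available; preferential 2%. → 2%.
Line B: tissue paper → III.1; uncoated → III.1.1; in rolls → III.1.1.2. Scheduled 26%. anti-dumping (Norvale, III.1): +25%; total 26% + 25% = 51%. → 51%.
Line C: tissue paper → III.1; coated → III.1.2; in sheets → III.1.2.1. Scheduled 9%. anti-dumping (Norvale, III.1): +25%; total 9% + 25% = 34%. → 34%.
Line D: printing paper → III.3; coated → III.3.2; in sheets → III.3.2.2. Scheduled 12%. Lindmar agreement on III.3.2.1: III.3.2.2 not covered; Lindmar agreement on III.3: CTH not met. → 12%.
Line E: newsprint → III.2; coated → III.2.1; in rolls → III.2.1.2. Scheduled 26%. quota on III.2.1.2 exhausted → over-quota 49%; Lindmar agreement on III.3.2.1: III.2.1.2 not covered; Lindmar agreement on III.3: III.2.1.2 not covered. → 49%.
Sum: 2% + 51% + 34% + 12% + 49% = 148%.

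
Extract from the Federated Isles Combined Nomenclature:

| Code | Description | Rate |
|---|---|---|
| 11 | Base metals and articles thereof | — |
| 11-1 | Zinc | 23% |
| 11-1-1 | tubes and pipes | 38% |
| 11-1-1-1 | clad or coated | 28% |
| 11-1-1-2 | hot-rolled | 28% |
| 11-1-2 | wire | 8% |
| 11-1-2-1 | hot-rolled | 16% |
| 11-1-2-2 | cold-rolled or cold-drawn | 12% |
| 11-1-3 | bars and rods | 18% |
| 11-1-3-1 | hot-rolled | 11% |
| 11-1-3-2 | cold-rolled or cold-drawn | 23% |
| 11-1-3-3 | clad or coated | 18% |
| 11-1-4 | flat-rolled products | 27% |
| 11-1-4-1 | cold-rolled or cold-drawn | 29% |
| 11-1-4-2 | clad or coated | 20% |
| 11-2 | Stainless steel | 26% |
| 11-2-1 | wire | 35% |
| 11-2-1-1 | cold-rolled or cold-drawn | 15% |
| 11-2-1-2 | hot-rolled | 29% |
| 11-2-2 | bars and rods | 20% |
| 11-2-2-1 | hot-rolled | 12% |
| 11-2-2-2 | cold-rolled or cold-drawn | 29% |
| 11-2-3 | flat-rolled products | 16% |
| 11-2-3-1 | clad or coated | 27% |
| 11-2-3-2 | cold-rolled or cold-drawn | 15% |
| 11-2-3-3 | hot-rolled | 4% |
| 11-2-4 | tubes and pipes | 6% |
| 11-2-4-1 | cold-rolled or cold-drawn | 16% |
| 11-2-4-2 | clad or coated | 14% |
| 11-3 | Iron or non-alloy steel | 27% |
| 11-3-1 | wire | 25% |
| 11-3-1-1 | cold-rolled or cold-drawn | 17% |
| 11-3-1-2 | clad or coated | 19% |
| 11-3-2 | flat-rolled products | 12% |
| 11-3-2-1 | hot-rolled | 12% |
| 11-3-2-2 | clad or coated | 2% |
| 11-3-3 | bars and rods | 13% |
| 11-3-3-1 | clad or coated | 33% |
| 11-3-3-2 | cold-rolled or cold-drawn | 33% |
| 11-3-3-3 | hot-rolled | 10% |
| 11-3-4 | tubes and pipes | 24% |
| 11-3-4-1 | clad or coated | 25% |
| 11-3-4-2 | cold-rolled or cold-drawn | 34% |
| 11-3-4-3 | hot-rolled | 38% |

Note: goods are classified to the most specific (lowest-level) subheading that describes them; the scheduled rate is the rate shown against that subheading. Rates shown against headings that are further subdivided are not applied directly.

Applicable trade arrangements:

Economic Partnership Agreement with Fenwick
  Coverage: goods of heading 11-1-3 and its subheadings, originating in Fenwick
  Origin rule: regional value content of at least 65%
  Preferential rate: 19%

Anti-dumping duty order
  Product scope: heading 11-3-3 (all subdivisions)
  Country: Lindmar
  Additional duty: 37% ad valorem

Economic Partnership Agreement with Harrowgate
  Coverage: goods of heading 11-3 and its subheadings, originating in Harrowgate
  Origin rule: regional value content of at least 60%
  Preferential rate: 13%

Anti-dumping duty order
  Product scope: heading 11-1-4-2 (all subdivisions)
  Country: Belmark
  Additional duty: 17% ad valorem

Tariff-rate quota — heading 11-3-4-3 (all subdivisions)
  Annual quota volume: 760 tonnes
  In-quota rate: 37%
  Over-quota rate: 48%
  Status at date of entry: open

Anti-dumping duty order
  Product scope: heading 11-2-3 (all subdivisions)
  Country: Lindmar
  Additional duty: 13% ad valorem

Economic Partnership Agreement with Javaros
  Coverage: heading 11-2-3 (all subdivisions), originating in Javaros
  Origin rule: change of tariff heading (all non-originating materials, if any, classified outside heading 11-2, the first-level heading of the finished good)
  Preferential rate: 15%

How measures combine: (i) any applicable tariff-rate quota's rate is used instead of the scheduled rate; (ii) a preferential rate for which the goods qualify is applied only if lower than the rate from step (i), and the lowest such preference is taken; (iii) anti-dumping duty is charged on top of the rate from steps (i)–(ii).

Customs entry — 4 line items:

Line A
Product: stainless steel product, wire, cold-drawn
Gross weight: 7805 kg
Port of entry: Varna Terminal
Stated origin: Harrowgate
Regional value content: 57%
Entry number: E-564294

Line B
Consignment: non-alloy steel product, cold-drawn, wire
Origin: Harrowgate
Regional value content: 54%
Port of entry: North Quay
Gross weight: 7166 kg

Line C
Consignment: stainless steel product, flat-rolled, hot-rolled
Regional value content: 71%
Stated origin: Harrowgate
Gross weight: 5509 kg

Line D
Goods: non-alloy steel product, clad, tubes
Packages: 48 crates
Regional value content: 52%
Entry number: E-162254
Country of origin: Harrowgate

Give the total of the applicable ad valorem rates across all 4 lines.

Line A: stainless steel → 11-2; wire → 11-2-1; cold-drawn → 11-2-1-1. Scheduled 15%. Harrowgate agreement on 11-3: 11-2-1-1 not covered. → 15%.
Line B: non-alloy steel → 11-3; wire → 11-3-1; cold-drawn → 11-3-1-1. Scheduled 17%. Harrowgate agreement on 11-3: RVC < 60%. → 17%.
Line C: stainless steel → 11-2; flat-rolled → 11-2-3; hot-rolled → 11-2-3-3. Scheduled 4%. Harrowgate agreement on 11-3: 11-2-3-3 not covered. → 4%.
Line D: non-alloy steel → 11-3; tubes → 11-3-4; clad → 11-3-4-1. Scheduled 25%. Harrowgate agreement on 11-3: RVC < 60%. → 25%.
Sum: 15% + 17% + 4% + 25% = 61%.

61%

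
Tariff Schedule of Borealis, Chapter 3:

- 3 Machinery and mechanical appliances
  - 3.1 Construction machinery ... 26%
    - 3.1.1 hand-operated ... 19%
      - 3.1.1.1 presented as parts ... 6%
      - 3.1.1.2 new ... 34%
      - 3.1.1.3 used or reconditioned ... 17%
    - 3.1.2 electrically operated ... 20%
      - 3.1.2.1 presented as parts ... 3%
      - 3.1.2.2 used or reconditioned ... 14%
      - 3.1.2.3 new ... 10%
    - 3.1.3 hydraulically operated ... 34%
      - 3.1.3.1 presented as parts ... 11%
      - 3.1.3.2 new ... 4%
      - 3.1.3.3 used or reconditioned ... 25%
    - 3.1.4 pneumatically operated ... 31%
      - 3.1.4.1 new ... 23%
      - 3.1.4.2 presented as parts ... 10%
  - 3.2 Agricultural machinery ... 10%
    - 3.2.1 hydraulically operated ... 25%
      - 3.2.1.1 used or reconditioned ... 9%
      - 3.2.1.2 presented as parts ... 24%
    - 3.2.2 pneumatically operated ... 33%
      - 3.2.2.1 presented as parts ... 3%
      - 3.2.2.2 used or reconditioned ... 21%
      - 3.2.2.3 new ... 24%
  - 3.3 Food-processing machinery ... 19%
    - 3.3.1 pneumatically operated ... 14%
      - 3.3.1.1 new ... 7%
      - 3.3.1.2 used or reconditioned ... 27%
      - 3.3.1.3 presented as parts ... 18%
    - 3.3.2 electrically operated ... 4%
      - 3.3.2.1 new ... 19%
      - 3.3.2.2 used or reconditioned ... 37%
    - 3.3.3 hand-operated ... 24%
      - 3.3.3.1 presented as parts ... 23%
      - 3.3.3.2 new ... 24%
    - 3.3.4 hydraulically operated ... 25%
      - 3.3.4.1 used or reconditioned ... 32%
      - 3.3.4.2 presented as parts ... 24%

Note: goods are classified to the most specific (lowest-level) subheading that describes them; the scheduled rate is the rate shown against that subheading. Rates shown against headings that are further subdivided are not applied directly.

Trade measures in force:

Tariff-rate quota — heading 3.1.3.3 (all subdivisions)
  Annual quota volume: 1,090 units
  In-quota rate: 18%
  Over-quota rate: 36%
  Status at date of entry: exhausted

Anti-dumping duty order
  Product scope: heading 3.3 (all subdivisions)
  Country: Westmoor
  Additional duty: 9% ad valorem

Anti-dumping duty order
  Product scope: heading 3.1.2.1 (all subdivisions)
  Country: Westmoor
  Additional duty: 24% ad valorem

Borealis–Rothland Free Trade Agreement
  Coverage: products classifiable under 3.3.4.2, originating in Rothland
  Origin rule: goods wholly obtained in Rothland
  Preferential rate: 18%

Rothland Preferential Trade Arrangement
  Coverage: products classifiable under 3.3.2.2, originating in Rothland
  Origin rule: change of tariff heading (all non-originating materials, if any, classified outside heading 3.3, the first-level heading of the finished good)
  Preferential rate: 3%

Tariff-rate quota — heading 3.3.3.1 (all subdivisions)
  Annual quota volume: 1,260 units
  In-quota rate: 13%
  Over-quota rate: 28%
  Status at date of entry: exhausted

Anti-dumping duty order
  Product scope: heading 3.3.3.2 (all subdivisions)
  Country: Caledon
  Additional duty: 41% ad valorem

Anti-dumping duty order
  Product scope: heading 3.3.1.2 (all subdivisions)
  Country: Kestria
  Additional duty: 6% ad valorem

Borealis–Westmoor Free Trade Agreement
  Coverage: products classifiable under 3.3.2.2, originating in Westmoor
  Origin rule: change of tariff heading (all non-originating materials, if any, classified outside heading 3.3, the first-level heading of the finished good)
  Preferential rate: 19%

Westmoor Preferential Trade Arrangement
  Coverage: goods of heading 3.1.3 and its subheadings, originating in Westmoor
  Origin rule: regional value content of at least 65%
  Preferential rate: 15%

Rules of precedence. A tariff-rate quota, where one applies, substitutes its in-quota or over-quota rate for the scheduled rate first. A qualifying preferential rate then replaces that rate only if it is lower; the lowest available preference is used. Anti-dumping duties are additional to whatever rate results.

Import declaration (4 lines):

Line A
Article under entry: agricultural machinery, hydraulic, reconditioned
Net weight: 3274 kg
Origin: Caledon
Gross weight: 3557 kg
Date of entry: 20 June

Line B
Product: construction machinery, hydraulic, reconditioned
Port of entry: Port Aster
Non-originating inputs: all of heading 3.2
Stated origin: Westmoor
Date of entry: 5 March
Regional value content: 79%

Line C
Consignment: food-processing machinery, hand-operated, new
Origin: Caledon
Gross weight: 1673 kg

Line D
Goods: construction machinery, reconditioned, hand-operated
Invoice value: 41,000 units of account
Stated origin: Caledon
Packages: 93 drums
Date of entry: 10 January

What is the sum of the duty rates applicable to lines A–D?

106%

Line A: agricultural → 3.2; hydraulic → 3.2.1; reconditioned → 3.2.1.1. Scheduled 9%. No special measure applies. → 9%.
Line B: construction → 3.1; hydraulic → 3.1.3; reconditioned → 3.1.3.3. Scheduled 25%. quota on 3.1.3.3 exhausted → over-quota 36%; Westmoor agreement on 3.3.2.2: 3.1.3.3 not covered; Westmoor agreement on 3.1.3: RVC ≥ 65% → 15% available; preferential 15%. → 15%.
Line C: food-processing → 3.3; hand-operated → 3.3.3; new → 3.3.3.2. Scheduled 24%. anti-dumping (Caledon, 3.3.3.2): +41%; total 24% + 41% = 65%. → 65%.
Line D: construction → 3.1; hand-operated → 3.1.1; reconditioned → 3.1.1.3. Scheduled 17%. No special measure applies. → 17%.
Sum: 9% + 15% + 65% + 17% = 106%.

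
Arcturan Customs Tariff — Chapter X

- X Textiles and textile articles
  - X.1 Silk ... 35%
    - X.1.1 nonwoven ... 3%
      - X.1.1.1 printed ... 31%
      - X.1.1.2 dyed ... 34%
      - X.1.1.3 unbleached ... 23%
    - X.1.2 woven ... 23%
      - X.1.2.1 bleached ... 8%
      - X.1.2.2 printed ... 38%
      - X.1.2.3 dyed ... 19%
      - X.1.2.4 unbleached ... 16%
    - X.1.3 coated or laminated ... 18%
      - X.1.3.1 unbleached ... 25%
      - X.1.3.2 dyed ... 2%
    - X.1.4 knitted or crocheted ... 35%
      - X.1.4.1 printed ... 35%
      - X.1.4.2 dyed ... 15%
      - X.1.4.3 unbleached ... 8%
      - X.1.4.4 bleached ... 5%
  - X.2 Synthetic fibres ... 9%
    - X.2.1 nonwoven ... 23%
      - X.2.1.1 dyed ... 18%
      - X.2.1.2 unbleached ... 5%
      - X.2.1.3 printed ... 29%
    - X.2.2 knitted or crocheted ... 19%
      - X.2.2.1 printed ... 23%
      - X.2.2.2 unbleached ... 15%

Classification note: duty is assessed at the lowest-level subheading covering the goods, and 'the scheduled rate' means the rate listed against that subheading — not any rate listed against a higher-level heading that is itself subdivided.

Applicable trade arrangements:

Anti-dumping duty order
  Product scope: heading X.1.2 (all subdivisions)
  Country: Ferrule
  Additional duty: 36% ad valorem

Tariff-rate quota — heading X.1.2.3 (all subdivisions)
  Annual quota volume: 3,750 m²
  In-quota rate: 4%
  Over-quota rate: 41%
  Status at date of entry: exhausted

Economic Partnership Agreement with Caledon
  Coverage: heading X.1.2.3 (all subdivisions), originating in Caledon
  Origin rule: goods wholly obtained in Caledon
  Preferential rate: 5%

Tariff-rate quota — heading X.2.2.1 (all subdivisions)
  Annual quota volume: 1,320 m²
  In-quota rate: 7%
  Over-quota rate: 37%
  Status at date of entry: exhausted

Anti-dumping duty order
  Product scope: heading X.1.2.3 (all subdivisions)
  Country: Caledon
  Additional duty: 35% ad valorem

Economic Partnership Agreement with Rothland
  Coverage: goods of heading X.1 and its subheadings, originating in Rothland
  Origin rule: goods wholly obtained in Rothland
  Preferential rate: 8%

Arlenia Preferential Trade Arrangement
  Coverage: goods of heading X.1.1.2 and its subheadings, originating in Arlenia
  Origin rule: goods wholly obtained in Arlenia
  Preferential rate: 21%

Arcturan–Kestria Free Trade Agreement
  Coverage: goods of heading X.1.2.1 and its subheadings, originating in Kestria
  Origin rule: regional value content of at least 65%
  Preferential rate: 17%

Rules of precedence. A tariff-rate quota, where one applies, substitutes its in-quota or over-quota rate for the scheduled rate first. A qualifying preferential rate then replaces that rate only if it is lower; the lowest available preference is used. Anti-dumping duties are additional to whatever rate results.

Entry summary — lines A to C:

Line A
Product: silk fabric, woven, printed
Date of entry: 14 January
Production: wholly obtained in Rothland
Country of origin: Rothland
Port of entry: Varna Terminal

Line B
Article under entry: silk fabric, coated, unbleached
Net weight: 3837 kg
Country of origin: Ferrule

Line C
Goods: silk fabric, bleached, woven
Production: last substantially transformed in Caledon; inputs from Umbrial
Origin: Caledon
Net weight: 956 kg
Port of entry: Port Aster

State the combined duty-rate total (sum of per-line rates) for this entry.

41%

Line A: silk → X.1; woven → X.1.2; printed → X.1.2.2. Scheduled 38%. Rothland agreement on X.1: wholly obtained → 8% available; preferential 8%. → 8%.
Line B: silk → X.1; coated → X.1.3; unbleached → X.1.3.1. Scheduled 25%. No special measure applies. → 25%.
Line C: silk → X.1; woven → X.1.2; bleached → X.1.2.1. Scheduled 8%. Caledon agreement on X.1.2.3: X.1.2.1 not covered. → 8%.
Sum: 8% + 25% + 8% = 41%.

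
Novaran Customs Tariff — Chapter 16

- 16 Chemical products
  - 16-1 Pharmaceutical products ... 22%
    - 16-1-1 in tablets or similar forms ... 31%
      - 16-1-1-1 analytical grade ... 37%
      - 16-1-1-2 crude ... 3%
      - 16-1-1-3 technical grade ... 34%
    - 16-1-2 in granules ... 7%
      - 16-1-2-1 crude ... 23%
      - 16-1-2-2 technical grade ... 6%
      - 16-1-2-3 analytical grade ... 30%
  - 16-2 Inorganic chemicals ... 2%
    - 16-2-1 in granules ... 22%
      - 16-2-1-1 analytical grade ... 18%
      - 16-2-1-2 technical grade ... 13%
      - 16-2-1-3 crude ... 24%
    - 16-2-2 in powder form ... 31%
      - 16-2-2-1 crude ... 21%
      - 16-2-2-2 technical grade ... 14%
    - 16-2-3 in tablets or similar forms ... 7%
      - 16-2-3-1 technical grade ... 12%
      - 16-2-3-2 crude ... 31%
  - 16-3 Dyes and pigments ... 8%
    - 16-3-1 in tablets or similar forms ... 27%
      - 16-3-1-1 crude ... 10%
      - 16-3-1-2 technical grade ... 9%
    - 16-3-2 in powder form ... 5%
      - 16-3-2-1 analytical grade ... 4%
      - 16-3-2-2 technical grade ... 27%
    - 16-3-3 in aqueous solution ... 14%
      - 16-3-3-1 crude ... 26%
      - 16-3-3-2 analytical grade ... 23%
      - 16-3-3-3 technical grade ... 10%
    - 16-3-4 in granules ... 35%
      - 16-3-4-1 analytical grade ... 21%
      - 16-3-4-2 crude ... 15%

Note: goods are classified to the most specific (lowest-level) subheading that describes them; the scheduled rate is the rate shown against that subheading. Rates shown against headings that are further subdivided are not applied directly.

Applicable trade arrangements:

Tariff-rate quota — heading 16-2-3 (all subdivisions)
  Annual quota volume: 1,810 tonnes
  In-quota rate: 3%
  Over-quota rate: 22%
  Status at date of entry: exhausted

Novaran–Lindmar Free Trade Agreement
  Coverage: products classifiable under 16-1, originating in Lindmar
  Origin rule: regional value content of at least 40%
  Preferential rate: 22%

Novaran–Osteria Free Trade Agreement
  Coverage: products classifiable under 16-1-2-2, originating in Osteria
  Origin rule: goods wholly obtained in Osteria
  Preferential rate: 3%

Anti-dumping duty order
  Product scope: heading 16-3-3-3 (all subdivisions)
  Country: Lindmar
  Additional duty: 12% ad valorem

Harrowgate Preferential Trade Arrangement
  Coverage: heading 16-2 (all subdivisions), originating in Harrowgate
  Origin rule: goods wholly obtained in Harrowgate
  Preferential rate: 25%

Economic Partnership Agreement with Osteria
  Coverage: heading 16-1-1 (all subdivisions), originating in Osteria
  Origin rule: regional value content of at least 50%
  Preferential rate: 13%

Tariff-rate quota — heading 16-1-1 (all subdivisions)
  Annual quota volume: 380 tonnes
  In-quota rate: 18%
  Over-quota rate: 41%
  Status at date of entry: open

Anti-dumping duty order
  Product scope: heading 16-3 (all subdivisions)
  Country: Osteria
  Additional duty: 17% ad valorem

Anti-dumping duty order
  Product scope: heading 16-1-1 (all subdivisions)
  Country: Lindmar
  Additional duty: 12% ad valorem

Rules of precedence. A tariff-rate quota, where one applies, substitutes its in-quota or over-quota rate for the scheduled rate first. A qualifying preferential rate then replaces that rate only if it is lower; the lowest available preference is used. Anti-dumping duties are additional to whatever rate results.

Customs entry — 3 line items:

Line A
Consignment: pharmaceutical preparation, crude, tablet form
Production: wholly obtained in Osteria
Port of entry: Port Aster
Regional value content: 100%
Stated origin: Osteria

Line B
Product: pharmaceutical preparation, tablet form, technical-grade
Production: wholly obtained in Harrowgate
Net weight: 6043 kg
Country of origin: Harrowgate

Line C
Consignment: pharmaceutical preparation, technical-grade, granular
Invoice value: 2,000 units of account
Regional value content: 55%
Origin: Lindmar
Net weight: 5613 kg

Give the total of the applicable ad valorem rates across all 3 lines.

37%

Line A: pharmaceutical → 16-1; tablet form → 16-1-1; crude → 16-1-1-2. Scheduled 3%. quota on 16-1-1 open → in-quota 18%; Osteria agreement on 16-1-2-2: 16-1-1-2 not covered; Osteria agreement on 16-1-1: RVC ≥ 50% → 13% available; preferential 13%. → 13%.
Line B: pharmaceutical → 16-1; tablet form → 16-1-1; technical-grade → 16-1-1-3. Scheduled 34%. quota on 16-1-1 open → in-quota 18%; Harrowgate agreement on 16-2: 16-1-1-3 not covered. → 18%.
Line C: pharmaceutical → 16-1; granular → 16-1-2; technical-grade → 16-1-2-2. Scheduled 6%. Lindmar agreement on 16-1: RVC ≥ 40% → 22% available; preference 22% not lower than 6% → no reduction. → 6%.
Sum: 13% + 18% + 6% = 37%.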